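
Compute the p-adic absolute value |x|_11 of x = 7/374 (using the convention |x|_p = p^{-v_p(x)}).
|7/374|_11 = 11

Step 1 — compute v_11(x) by factoring powers of 11 out of the numerator and denominator: v_11(7/374) = -1. Step 2 — apply |x|_p = p^{-v_p(x)} = 11^{1} = 11.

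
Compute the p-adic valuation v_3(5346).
v_3(5346) = 5

v_3(n) is the largest exponent k such that 3^k divides n. Factor out: 5346 = 3^5 · 22. (Sign doesn't affect v_p.) So v_3(5346) = 5.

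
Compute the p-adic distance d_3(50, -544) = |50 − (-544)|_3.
d_3(50, -544) = 1/27

Step 1 — x − y = 50 − (-544) = 594. Step 2 — v_3(594) = 3 (factor: 594 = (3^3 · 22); the sign does not affect v_p). Step 3 — |x − y|_3 = 3^{-3} = 1/27.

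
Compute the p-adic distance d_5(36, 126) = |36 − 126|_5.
d_5(36, 126) = 1/5

Step 1 — x − y = 36 − 126 = -90. Step 2 — v_5(-90) = 1 (factor: -90 = −(5^1 · 18); the sign does not affect v_p). Step 3 — |x − y|_5 = 5^{-1} = 1/5.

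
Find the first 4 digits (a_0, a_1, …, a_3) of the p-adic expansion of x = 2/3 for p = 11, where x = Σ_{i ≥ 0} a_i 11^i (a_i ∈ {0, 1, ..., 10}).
(a_0, …, a_3) = (8, 3, 7, 3)

v_11(2/3) = 0 (numerator and denominator both coprime to 11), so x ∈ ℤ_11^×. Compute digits iteratively via a_i = x_i mod 11, x_{i+1} = (x_i − a_i)/11, with x_0 = x:
  x_0 = 2/3;  a_0 = 8;  x_1 = (x_0 − 8)/11 = -2/3
  x_1 = -2/3;  a_1 = 3;  x_2 = (x_1 − 3)/11 = -1/3
  x_2 = -1/3;  a_2 = 7;  x_3 = (x_2 − 7)/11 = -2/3
  x_3 = -2/3;  a_3 = 3;  x_4 = (x_3 − 3)/11 = -1/3
Digits: (8, 3, 7, 3).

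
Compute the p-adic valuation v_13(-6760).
v_13(-6760) = 2

v_13(n) is the largest exponent k such that 13^k divides n. Factor out: -6760 = -13^2 · 40. (Sign doesn't affect v_p.) So v_13(-6760) = 2.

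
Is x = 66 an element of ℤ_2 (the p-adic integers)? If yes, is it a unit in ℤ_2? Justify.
x ∈ ℤ_2 but not a unit; v_2(x) = 1 > 0

ℤ_2 = {x ∈ ℚ_2 : v_2(x) ≥ 0} and ℤ_2^× = {x ∈ ℤ_2 : v_2(x) = 0}. Here v_2(66) = v_2(num) − v_2(den) = 1; compare against these criteria.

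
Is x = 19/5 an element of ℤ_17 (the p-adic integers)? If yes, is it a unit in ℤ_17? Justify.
x ∈ ℤ_17^× (unit); v_17(x) = 0

ℤ_17 = {x ∈ ℚ_17 : v_17(x) ≥ 0} and ℤ_17^× = {x ∈ ℤ_17 : v_17(x) = 0}. Here v_17(19/5) = v_17(num) − v_17(den) = 0; compare against these criteria.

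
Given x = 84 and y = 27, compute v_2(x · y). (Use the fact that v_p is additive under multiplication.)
v_2(2268) = 2

v_p(x) = 2 (factor: 84 = 2^2 · 21); v_p(y) = 0 (factor: 27 = 2^0 · 27). Additivity: v_p(xy) = v_p(x) + v_p(y) = 2 + 0 = 2. (Direct check: xy = 2268 = 2^2 · (567).)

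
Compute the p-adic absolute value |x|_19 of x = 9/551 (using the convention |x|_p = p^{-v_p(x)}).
|9/551|_19 = 19

Step 1 — compute v_19(x) by factoring powers of 19 out of the numerator and denominator: v_19(9/551) = -1. Step 2 — apply |x|_p = p^{-v_p(x)} = 19^{1} = 19.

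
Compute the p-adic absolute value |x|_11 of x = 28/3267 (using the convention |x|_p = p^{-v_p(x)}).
|28/3267|_11 = 121

Step 1 — compute v_11(x) by factoring powers of 11 out of the numerator and denominator: v_11(28/3267) = -2. Step 2 — apply |x|_p = p^{-v_p(x)} = 11^{2} = 121.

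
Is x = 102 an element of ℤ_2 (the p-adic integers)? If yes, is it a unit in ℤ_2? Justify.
x ∈ ℤ_2 but not a unit; v_2(x) = 1 > 0

ℤ_2 = {x ∈ ℚ_2 : v_2(x) ≥ 0} and ℤ_2^× = {x ∈ ℤ_2 : v_2(x) = 0}. Here v_2(102) = v_2(num) − v_2(den) = 1; compare against these criteria.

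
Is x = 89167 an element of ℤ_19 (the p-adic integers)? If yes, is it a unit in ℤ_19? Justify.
x ∈ ℤ_19 but not a unit; v_19(x) = 3 > 0

ℤ_19 = {x ∈ ℚ_19 : v_19(x) ≥ 0} and ℤ_19^× = {x ∈ ℤ_19 : v_19(x) = 0}. Here v_19(89167) = v_19(num) − v_19(den) = 3; compare against these criteria.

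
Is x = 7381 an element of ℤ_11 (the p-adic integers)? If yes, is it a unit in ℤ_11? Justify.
x ∈ ℤ_11 but not a unit; v_11(x) = 2 > 0

ℤ_11 = {x ∈ ℚ_11 : v_11(x) ≥ 0} and ℤ_11^× = {x ∈ ℤ_11 : v_11(x) = 0}. Here v_11(7381) = v_11(num) − v_11(den) = 2; compare against these criteria.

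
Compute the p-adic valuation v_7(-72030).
v_7(-72030) = 4

v_7(n) is the largest exponent k such that 7^k divides n. Factor out: -72030 = -7^4 · 30. (Sign doesn't affect v_p.) So v_7(-72030) = 4.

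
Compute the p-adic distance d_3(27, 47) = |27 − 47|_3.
d_3(27, 47) = 1

Step 1 — x − y = 27 − 47 = -20. Step 2 — v_3(-20) = 0 (factor: -20 = −(3^0 · 20); the sign does not affect v_p). Step 3 — |x − y|_3 = 3^{0} = 1.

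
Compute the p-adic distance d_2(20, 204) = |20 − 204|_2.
d_2(20, 204) = 1/8

Step 1 — x − y = 20 − 204 = -184. Step 2 — v_2(-184) = 3 (factor: -184 = −(2^3 · 23); the sign does not affect v_p). Step 3 — |x − y|_2 = 2^{-3} = 1/8.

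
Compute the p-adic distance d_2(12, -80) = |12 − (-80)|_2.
d_2(12, -80) = 1/4

Step 1 — x − y = 12 − (-80) = 92. Step 2 — v_2(92) = 2 (factor: 92 = (2^2 · 23); the sign does not affect v_p). Step 3 — |x − y|_2 = 2^{-2} = 1/4.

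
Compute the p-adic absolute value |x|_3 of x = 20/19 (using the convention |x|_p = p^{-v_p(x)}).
|20/19|_3 = 1

Step 1 — compute v_3(x) by factoring powers of 3 out of the numerator and denominator: v_3(20/19) = 0. Step 2 — apply |x|_p = p^{-v_p(x)} = 3^{0} = 1.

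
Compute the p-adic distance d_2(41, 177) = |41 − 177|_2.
d_2(41, 177) = 1/8

Step 1 — x − y = 41 − 177 = -136. Step 2 — v_2(-136) = 3 (factor: -136 = −(2^3 · 17); the sign does not affect v_p). Step 3 — |x − y|_2 = 2^{-3} = 1/8.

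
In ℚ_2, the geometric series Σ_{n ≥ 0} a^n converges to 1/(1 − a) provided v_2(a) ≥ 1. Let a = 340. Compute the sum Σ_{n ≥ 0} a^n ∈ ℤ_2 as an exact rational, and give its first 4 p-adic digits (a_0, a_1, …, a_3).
Σ a^n = 1/(1 − a) = -1/339;  first 4 digits = (1, 0, 1, 0)

v_2(a) = 2 ≥ 1, so the series converges in ℤ_2 to 1/(1 − a) = 1/(1 − 340) = -1/339. Expand this rational in ℤ_2: compute digits iteratively via d_i = x_i mod 2, x_{i+1} = (x_i − d_i)/2. The first 4 digits are (1, 0, 1, 0).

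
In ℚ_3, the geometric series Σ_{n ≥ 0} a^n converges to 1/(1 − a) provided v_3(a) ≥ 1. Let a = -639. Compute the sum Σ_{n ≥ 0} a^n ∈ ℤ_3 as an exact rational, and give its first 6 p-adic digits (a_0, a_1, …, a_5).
Σ a^n = 1/(1 − a) = 1/640;  first 6 digits = (1, 0, 1, 0, 2, 0)

v_3(a) = 2 ≥ 1, so the series converges in ℤ_3 to 1/(1 − a) = 1/(1 − (-639)) = 1/640. Expand this rational in ℤ_3: compute digits iteratively via d_i = x_i mod 3, x_{i+1} = (x_i − d_i)/3. The first 6 digits are (1, 0, 1, 0, 2, 0).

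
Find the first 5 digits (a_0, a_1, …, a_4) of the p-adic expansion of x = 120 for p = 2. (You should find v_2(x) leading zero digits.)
(a_0, …, a_4) = (0, 0, 0, 1, 1)

v_2(120) = 3, so a_0 = ... = a_2 = 0. Factor out: x = 2^3 · u with u = 15 a unit in ℤ_2. Expand u iteratively via a_{v+i} = u_i mod 2, u_{i+1} = (u_i − a_{v+i})/2:
  u_0 = 15;  a_3 = 1;  u_1 = (u_0 − 1)/2 = 7
  u_1 = 7;  a_4 = 1;  u_2 = (u_1 − 1)/2 = 3
Digits: (0, 0, 0, 1, 1).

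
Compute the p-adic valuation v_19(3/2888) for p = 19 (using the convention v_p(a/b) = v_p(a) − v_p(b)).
v_19(3/2888) = -2

Factor powers of 19 from the numerator and denominator of the reduced fraction: 3 = 19^0 · 3 and 2888 = 19^2 · 8. Apply v_p(a/b) = v_p(a) − v_p(b): v_19(3/2888) = 0 − 2 = -2.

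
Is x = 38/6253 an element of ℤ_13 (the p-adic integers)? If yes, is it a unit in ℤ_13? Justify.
x ∉ ℤ_13 (v_13(x) = -2 < 0)

ℤ_13 = {x ∈ ℚ_13 : v_13(x) ≥ 0} and ℤ_13^× = {x ∈ ℤ_13 : v_13(x) = 0}. Here v_13(38/6253) = v_13(num) − v_13(den) = -2; compare against these criteria.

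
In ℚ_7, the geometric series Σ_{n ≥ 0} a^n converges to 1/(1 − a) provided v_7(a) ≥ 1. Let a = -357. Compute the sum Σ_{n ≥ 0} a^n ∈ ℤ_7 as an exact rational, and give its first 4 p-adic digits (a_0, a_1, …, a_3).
Σ a^n = 1/(1 − a) = 1/358;  first 4 digits = (1, 5, 3, 5)

v_7(a) = 1 ≥ 1, so the series converges in ℤ_7 to 1/(1 − a) = 1/(1 − (-357)) = 1/358. Expand this rational in ℤ_7: compute digits iteratively via d_i = x_i mod 7, x_{i+1} = (x_i − d_i)/7. The first 4 digits are (1, 5, 3, 5).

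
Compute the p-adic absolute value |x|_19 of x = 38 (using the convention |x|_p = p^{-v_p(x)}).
|38|_19 = 1/19

Step 1 — compute v_19(x) by factoring powers of 19 out of the numerator and denominator: v_19(38) = 1. Step 2 — apply |x|_p = p^{-v_p(x)} = 19^{-1} = 1/19.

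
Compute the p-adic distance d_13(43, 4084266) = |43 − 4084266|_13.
d_13(43, 4084266) = 1/371293

Step 1 — x − y = 43 − 4084266 = -4084223. Step 2 — v_13(-4084223) = 5 (factor: -4084223 = −(13^5 · 11); the sign does not affect v_p). Step 3 — |x − y|_13 = 13^{-5} = 1/371293.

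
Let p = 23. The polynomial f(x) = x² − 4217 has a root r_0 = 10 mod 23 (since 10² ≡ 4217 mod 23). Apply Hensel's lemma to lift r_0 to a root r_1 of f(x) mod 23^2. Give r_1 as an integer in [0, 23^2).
r_1 = 401 (mod 529)

Hensel's recurrence: r_{i+1} = r_i − f(r_i)·(f′(r_i))^{-1} mod 23^{i+2}, with f′(x) = 2x. Iterate:
  r_0 = 10 (mod 23)
  r_1 = 401 (mod 529)
Final: r_1 = 401, and one checks f(r_1) ≡ 0 mod 23^2.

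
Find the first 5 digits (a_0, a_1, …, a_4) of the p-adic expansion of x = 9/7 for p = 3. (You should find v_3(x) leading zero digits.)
(a_0, …, a_4) = (0, 0, 1, 1, 0)

v_3(9/7) = 2, so a_0 = ... = a_1 = 0. Factor out: x = 3^2 · u with u = 1/7 a unit in ℤ_3. Expand u iteratively via a_{v+i} = u_i mod 3, u_{i+1} = (u_i − a_{v+i})/3:
  u_0 = 1/7;  a_2 = 1;  u_1 = (u_0 − 1)/3 = -2/7
  u_1 = -2/7;  a_3 = 1;  u_2 = (u_1 − 1)/3 = -3/7
  u_2 = -3/7;  a_4 = 0;  u_3 = (u_2 − 0)/3 = -1/7
Digits: (0, 0, 1, 1, 0).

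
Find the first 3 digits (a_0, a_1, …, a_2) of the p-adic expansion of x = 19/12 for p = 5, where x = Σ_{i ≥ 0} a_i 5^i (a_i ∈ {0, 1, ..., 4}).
(a_0, …, a_2) = (2, 2, 0)

v_5(19/12) = 0 (numerator and denominator both coprime to 5), so x ∈ ℤ_5^×. Compute digits iteratively via a_i = x_i mod 5, x_{i+1} = (x_i − a_i)/5, with x_0 = x:
  x_0 = 19/12;  a_0 = 2;  x_1 = (x_0 − 2)/5 = -1/12
  x_1 = -1/12;  a_1 = 2;  x_2 = (x_1 − 2)/5 = -5/12
  x_2 = -5/12;  a_2 = 0;  x_3 = (x_2 − 0)/5 = -1/12
Digits: (2, 2, 0).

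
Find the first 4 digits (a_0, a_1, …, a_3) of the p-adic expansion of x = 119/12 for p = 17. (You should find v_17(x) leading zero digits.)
(a_0, …, a_3) = (0, 2, 7, 1)

v_17(119/12) = 1, so a_0 = ... = a_0 = 0. Factor out: x = 17^1 · u with u = 7/12 a unit in ℤ_17. Expand u iteratively via a_{v+i} = u_i mod 17, u_{i+1} = (u_i − a_{v+i})/17:
  u_0 = 7/12;  a_1 = 2;  u_1 = (u_0 − 2)/17 = -1/12
  u_1 = -1/12;  a_2 = 7;  u_2 = (u_1 − 7)/17 = -5/12
  u_2 = -5/12;  a_3 = 1;  u_3 = (u_2 − 1)/17 = -1/12
Digits: (0, 2, 7, 1).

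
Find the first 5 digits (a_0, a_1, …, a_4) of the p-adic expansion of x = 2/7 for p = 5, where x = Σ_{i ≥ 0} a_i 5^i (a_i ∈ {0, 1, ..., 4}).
(a_0, …, a_4) = (1, 2, 1, 4, 2)

v_5(2/7) = 0 (numerator and denominator both coprime to 5), so x ∈ ℤ_5^×. Compute digits iteratively via a_i = x_i mod 5, x_{i+1} = (x_i − a_i)/5, with x_0 = x:
  x_0 = 2/7;  a_0 = 1;  x_1 = (x_0 − 1)/5 = -1/7
  x_1 = -1/7;  a_1 = 2;  x_2 = (x_1 − 2)/5 = -3/7
  x_2 = -3/7;  a_2 = 1;  x_3 = (x_2 − 1)/5 = -2/7
  x_3 = -2/7;  a_3 = 4;  x_4 = (x_3 − 4)/5 = -6/7
  x_4 = -6/7;  a_4 = 2;  x_5 = (x_4 − 2)/5 = -4/7
Digits: (1, 2, 1, 4, 2).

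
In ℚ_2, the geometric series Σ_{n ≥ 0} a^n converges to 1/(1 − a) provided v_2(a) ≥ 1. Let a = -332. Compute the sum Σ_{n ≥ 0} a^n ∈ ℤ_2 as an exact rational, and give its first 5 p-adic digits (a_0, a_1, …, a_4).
Σ a^n = 1/(1 − a) = 1/333;  first 5 digits = (1, 0, 1, 0, 0)

v_2(a) = 2 ≥ 1, so the series converges in ℤ_2 to 1/(1 − a) = 1/(1 − (-332)) = 1/333. Expand this rational in ℤ_2: compute digits iteratively via d_i = x_i mod 2, x_{i+1} = (x_i − d_i)/2. The first 5 digits are (1, 0, 1, 0, 0).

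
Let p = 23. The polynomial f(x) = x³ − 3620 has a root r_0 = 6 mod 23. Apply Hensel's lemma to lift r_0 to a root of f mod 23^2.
r_1 = 351 (mod 529)

Hensel: r_{i+1} = r_i − f(r_i)/f′(r_i) mod 23^{i+2}, where f′(x) = 3x². Iterate:
  r_0 = 6 (mod 23)
  r_1 = 351 (mod 529)
Final: r = 351 with f(r) ≡ 0 mod 23^2.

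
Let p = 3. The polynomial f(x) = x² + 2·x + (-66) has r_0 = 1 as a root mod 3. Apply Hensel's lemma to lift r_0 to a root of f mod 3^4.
r_3 = 37 (mod 81)

Hensel: r_{i+1} = r_i − f(r_i)·(f′(r_i))^{-1} mod 3^{i+2}, f′(x) = 2x + 2. Iterate:
  r_0 = 1 (mod 3)
  r_1 = 1 (mod 9)
  r_2 = 10 (mod 27)
  r_3 = 37 (mod 81)
Final: r = 37 satisfies f(r) ≡ 0 mod 3^4.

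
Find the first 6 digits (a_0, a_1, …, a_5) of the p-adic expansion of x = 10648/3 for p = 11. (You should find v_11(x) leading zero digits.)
(a_0, …, a_5) = (0, 0, 0, 10, 3, 7)

v_11(10648/3) = 3, so a_0 = ... = a_2 = 0. Factor out: x = 11^3 · u with u = 8/3 a unit in ℤ_11. Expand u iteratively via a_{v+i} = u_i mod 11, u_{i+1} = (u_i − a_{v+i})/11:
  u_0 = 8/3;  a_3 = 10;  u_1 = (u_0 − 10)/11 = -2/3
  u_1 = -2/3;  a_4 = 3;  u_2 = (u_1 − 3)/11 = -1/3
  u_2 = -1/3;  a_5 = 7;  u_3 = (u_2 − 7)/11 = -2/3
Digits: (0, 0, 0, 10, 3, 7).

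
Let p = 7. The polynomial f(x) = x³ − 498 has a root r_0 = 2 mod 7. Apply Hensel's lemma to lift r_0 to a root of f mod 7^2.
r_1 = 2 (mod 49)

Hensel: r_{i+1} = r_i − f(r_i)/f′(r_i) mod 7^{i+2}, where f′(x) = 3x². Iterate:
  r_0 = 2 (mod 7)
  r_1 = 2 (mod 49)
Final: r = 2 with f(r) ≡ 0 mod 7^2.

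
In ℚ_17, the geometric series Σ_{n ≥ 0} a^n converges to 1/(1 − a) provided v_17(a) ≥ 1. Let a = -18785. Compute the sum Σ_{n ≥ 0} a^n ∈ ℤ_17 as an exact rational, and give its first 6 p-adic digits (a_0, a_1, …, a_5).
Σ a^n = 1/(1 − a) = 1/18786;  first 6 digits = (1, 0, 3, 13, 8, 10)

v_17(a) = 2 ≥ 1, so the series converges in ℤ_17 to 1/(1 − a) = 1/(1 − (-18785)) = 1/18786. Expand this rational in ℤ_17: compute digits iteratively via d_i = x_i mod 17, x_{i+1} = (x_i − d_i)/17. The first 6 digits are (1, 0, 3, 13, 8, 10).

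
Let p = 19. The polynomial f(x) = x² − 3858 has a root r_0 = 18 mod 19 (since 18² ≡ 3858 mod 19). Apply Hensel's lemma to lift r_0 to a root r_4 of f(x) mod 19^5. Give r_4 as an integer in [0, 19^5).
r_4 = 109439 (mod 2476099)

Hensel's recurrence: r_{i+1} = r_i − f(r_i)·(f′(r_i))^{-1} mod 19^{i+2}, with f′(x) = 2x. Iterate:
  r_0 = 18 (mod 19)
  r_1 = 56 (mod 361)
  r_2 = 6554 (mod 6859)
  r_3 = 109439 (mod 130321)
  r_4 = 109439 (mod 2476099)
Final: r_4 = 109439, and one checks f(r_4) ≡ 0 mod 19^5.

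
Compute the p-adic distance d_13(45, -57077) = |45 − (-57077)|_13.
d_13(45, -57077) = 1/28561

Step 1 — x − y = 45 − (-57077) = 57122. Step 2 — v_13(57122) = 4 (factor: 57122 = (13^4 · 2); the sign does not affect v_p). Step 3 — |x − y|_13 = 13^{-4} = 1/28561.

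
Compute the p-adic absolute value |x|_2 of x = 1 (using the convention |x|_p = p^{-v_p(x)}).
|1|_2 = 1

Step 1 — compute v_2(x) by factoring powers of 2 out of the numerator and denominator: v_2(1) = 0. Step 2 — apply |x|_p = p^{-v_p(x)} = 2^{0} = 1.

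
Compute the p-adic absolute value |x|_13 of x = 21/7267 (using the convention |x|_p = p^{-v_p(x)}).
|21/7267|_13 = 169

Step 1 — compute v_13(x) by factoring powers of 13 out of the numerator and denominator: v_13(21/7267) = -2. Step 2 — apply |x|_p = p^{-v_p(x)} = 13^{2} = 169.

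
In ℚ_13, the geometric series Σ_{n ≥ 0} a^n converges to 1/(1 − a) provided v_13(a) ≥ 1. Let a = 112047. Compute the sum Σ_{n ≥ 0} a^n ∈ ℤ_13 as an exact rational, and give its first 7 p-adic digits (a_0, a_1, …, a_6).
Σ a^n = 1/(1 − a) = -1/112046;  first 7 digits = (1, 0, 0, 12, 3, 0, 1)

v_13(a) = 3 ≥ 1, so the series converges in ℤ_13 to 1/(1 − a) = 1/(1 − 112047) = -1/112046. Expand this rational in ℤ_13: compute digits iteratively via d_i = x_i mod 13, x_{i+1} = (x_i − d_i)/13. The first 7 digits are (1, 0, 0, 12, 3, 0, 1).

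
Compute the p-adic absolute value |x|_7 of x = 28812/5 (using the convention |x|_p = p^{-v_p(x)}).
|28812/5|_7 = 1/2401

Step 1 — compute v_7(x) by factoring powers of 7 out of the numerator and denominator: v_7(28812/5) = 4. Step 2 — apply |x|_p = p^{-v_p(x)} = 7^{-4} = 1/2401.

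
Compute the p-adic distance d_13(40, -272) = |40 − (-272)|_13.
d_13(40, -272) = 1/13

Step 1 — x − y = 40 − (-272) = 312. Step 2 — v_13(312) = 1 (factor: 312 = (13^1 · 24); the sign does not affect v_p). Step 3 — |x − y|_13 = 13^{-1} = 1/13.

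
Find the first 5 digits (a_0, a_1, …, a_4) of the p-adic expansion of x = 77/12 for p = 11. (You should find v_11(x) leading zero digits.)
(a_0, …, a_4) = (0, 7, 4, 6, 4)

v_11(77/12) = 1, so a_0 = ... = a_0 = 0. Factor out: x = 11^1 · u with u = 7/12 a unit in ℤ_11. Expand u iteratively via a_{v+i} = u_i mod 11, u_{i+1} = (u_i − a_{v+i})/11:
  u_0 = 7/12;  a_1 = 7;  u_1 = (u_0 − 7)/11 = -7/12
  u_1 = -7/12;  a_2 = 4;  u_2 = (u_1 − 4)/11 = -5/12
  u_2 = -5/12;  a_3 = 6;  u_3 = (u_2 − 6)/11 = -7/12
  u_3 = -7/12;  a_4 = 4;  u_4 = (u_3 − 4)/11 = -5/12
Digits: (0, 7, 4, 6, 4).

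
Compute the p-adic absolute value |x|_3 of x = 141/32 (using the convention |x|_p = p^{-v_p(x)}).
|141/32|_3 = 1/3

Step 1 — compute v_3(x) by factoring powers of 3 out of the numerator and denominator: v_3(141/32) = 1. Step 2 — apply |x|_p = p^{-v_p(x)} = 3^{-1} = 1/3.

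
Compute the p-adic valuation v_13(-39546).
v_13(-39546) = 3

v_13(n) is the largest exponent k such that 13^k divides n. Factor out: -39546 = -13^3 · 18. (Sign doesn't affect v_p.) So v_13(-39546) = 3.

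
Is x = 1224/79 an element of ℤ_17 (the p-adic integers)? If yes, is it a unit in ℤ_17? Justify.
x ∈ ℤ_17 but not a unit; v_17(x) = 1 > 0

ℤ_17 = {x ∈ ℚ_17 : v_17(x) ≥ 0} and ℤ_17^× = {x ∈ ℤ_17 : v_17(x) = 0}. Here v_17(1224/79) = v_17(num) − v_17(den) = 1; compare against these criteria.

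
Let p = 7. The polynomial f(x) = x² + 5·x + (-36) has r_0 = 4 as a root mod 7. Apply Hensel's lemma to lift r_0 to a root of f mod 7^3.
r_2 = 4 (mod 343)

Hensel: r_{i+1} = r_i − f(r_i)·(f′(r_i))^{-1} mod 7^{i+2}, f′(x) = 2x + 5. Iterate:
  r_0 = 4 (mod 7)
  r_1 = 4 (mod 49)
  r_2 = 4 (mod 343)
Final: r = 4 satisfies f(r) ≡ 0 mod 7^3.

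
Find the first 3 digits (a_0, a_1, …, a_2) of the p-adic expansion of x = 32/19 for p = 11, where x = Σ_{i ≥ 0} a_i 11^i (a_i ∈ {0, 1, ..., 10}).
(a_0, …, a_2) = (4, 5, 3)

v_11(32/19) = 0 (numerator and denominator both coprime to 11), so x ∈ ℤ_11^×. Compute digits iteratively via a_i = x_i mod 11, x_{i+1} = (x_i − a_i)/11, with x_0 = x:
  x_0 = 32/19;  a_0 = 4;  x_1 = (x_0 − 4)/11 = -4/19
  x_1 = -4/19;  a_1 = 5;  x_2 = (x_1 − 5)/11 = -9/19
  x_2 = -9/19;  a_2 = 3;  x_3 = (x_2 − 3)/11 = -6/19
Digits: (4, 5, 3).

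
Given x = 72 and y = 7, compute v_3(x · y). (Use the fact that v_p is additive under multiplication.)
v_3(504) = 2

v_p(x) = 2 (factor: 72 = 3^2 · 8); v_p(y) = 0 (factor: 7 = 3^0 · 7). Additivity: v_p(xy) = v_p(x) + v_p(y) = 2 + 0 = 2. (Direct check: xy = 504 = 3^2 · (56).)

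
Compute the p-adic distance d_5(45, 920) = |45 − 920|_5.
d_5(45, 920) = 1/125

Step 1 — x − y = 45 − 920 = -875. Step 2 — v_5(-875) = 3 (factor: -875 = −(5^3 · 7); the sign does not affect v_p). Step 3 — |x − y|_5 = 5^{-3} = 1/125.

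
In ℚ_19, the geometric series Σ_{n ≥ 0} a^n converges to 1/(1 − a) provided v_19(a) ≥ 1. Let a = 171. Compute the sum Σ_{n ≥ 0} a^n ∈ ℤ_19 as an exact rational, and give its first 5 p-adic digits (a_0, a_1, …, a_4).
Σ a^n = 1/(1 − a) = -1/170;  first 5 digits = (1, 9, 5, 11, 6)

v_19(a) = 1 ≥ 1, so the series converges in ℤ_19 to 1/(1 − a) = 1/(1 − 171) = -1/170. Expand this rational in ℤ_19: compute digits iteratively via d_i = x_i mod 19, x_{i+1} = (x_i − d_i)/19. The first 5 digits are (1, 9, 5, 11, 6).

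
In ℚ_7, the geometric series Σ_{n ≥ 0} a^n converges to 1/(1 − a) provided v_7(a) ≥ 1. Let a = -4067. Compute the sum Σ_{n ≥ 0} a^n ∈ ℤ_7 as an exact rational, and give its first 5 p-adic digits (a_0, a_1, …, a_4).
Σ a^n = 1/(1 − a) = 1/4068;  first 5 digits = (1, 0, 1, 2, 6)

v_7(a) = 2 ≥ 1, so the series converges in ℤ_7 to 1/(1 − a) = 1/(1 − (-4067)) = 1/4068. Expand this rational in ℤ_7: compute digits iteratively via d_i = x_i mod 7, x_{i+1} = (x_i − d_i)/7. The first 5 digits are (1, 0, 1, 2, 6).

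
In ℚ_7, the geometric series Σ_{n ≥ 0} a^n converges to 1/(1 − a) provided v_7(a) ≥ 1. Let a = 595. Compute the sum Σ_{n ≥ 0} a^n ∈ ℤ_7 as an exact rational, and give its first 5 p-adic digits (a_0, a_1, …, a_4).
Σ a^n = 1/(1 − a) = -1/594;  first 5 digits = (1, 1, 6, 5, 2)

v_7(a) = 1 ≥ 1, so the series converges in ℤ_7 to 1/(1 − a) = 1/(1 − 595) = -1/594. Expand this rational in ℤ_7: compute digits iteratively via d_i = x_i mod 7, x_{i+1} = (x_i − d_i)/7. The first 5 digits are (1, 1, 6, 5, 2).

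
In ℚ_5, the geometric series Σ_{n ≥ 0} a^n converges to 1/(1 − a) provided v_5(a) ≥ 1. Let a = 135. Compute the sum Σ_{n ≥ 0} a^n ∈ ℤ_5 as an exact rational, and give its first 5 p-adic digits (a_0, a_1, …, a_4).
Σ a^n = 1/(1 − a) = -1/134;  first 5 digits = (1, 2, 4, 4, 1)

v_5(a) = 1 ≥ 1, so the series converges in ℤ_5 to 1/(1 − a) = 1/(1 − 135) = -1/134. Expand this rational in ℤ_5: compute digits iteratively via d_i = x_i mod 5, x_{i+1} = (x_i − d_i)/5. The first 5 digits are (1, 2, 4, 4, 1).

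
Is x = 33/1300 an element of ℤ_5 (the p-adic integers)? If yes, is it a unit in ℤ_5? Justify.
x ∉ ℤ_5 (v_5(x) = -2 < 0)

ℤ_5 = {x ∈ ℚ_5 : v_5(x) ≥ 0} and ℤ_5^× = {x ∈ ℤ_5 : v_5(x) = 0}. Here v_5(33/1300) = v_5(num) − v_5(den) = -2; compare against these criteria.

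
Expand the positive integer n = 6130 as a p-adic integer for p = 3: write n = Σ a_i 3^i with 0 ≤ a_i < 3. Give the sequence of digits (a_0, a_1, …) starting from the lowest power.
(a_0, a_1, …) = (1, 0, 0, 2, 0, 1, 2, 2)

Repeated division by 3 gives the digits low-to-high: 6130 = 1 + 2·3^3 + 1·3^5 + 2·3^6 + 2·3^7. Digit sequence: (1, 0, 0, 2, 0, 1, 2, 2).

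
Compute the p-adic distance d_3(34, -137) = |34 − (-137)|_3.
d_3(34, -137) = 1/9

Step 1 — x − y = 34 − (-137) = 171. Step 2 — v_3(171) = 2 (factor: 171 = (3^2 · 19); the sign does not affect v_p). Step 3 — |x − y|_3 = 3^{-2} = 1/9.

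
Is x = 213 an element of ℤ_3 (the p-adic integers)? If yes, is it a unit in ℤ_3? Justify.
x ∈ ℤ_3 but not a unit; v_3(x) = 1 > 0

ℤ_3 = {x ∈ ℚ_3 : v_3(x) ≥ 0} and ℤ_3^× = {x ∈ ℤ_3 : v_3(x) = 0}. Here v_3(213) = v_3(num) − v_3(den) = 1; compare against these criteria.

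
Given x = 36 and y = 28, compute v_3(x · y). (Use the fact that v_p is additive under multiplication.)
v_3(1008) = 2

v_p(x) = 2 (factor: 36 = 3^2 · 4); v_p(y) = 0 (factor: 28 = 3^0 · 28). Additivity: v_p(xy) = v_p(x) + v_p(y) = 2 + 0 = 2. (Direct check: xy = 1008 = 3^2 · (112).)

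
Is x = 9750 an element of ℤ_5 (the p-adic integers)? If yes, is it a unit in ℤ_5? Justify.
x ∈ ℤ_5 but not a unit; v_5(x) = 3 > 0

ℤ_5 = {x ∈ ℚ_5 : v_5(x) ≥ 0} and ℤ_5^× = {x ∈ ℤ_5 : v_5(x) = 0}. Here v_5(9750) = v_5(num) − v_5(den) = 3; compare against these criteria.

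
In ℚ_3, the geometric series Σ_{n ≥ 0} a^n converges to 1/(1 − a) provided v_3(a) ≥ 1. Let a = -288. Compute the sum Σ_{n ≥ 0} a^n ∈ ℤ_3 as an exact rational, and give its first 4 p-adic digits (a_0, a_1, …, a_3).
Σ a^n = 1/(1 − a) = 1/289;  first 4 digits = (1, 0, 1, 1)

v_3(a) = 2 ≥ 1, so the series converges in ℤ_3 to 1/(1 − a) = 1/(1 − (-288)) = 1/289. Expand this rational in ℤ_3: compute digits iteratively via d_i = x_i mod 3, x_{i+1} = (x_i − d_i)/3. The first 4 digits are (1, 0, 1, 1).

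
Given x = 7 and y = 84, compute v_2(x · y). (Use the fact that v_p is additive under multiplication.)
v_2(588) = 2

v_p(x) = 0 (factor: 7 = 2^0 · 7); v_p(y) = 2 (factor: 84 = 2^2 · 21). Additivity: v_p(xy) = v_p(x) + v_p(y) = 0 + 2 = 2. (Direct check: xy = 588 = 2^2 · (147).)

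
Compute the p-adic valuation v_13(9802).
v_13(9802) = 2

v_13(n) is the largest exponent k such that 13^k divides n. Factor out: 9802 = 13^2 · 58. (Sign doesn't affect v_p.) So v_13(9802) = 2.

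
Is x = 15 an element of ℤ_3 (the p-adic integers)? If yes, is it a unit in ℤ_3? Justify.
x ∈ ℤ_3 but not a unit; v_3(x) = 1 > 0

ℤ_3 = {x ∈ ℚ_3 : v_3(x) ≥ 0} and ℤ_3^× = {x ∈ ℤ_3 : v_3(x) = 0}. Here v_3(15) = v_3(num) − v_3(den) = 1; compare against these criteria.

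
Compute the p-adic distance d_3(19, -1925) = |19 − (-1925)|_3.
d_3(19, -1925) = 1/243

Step 1 — x − y = 19 − (-1925) = 1944. Step 2 — v_3(1944) = 5 (factor: 1944 = (3^5 · 8); the sign does not affect v_p). Step 3 — |x − y|_3 = 3^{-5} = 1/243.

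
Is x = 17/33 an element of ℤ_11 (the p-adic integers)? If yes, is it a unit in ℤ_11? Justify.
x ∉ ℤ_11 (v_11(x) = -1 < 0)

ℤ_11 = {x ∈ ℚ_11 : v_11(x) ≥ 0} and ℤ_11^× = {x ∈ ℤ_11 : v_11(x) = 0}. Here v_11(17/33) = v_11(num) − v_11(den) = -1; compare against these criteria.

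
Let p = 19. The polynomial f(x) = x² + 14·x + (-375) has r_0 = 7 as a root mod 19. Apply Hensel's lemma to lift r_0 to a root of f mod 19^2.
r_1 = 273 (mod 361)

Hensel: r_{i+1} = r_i − f(r_i)·(f′(r_i))^{-1} mod 19^{i+2}, f′(x) = 2x + 14. Iterate:
  r_0 = 7 (mod 19)
  r_1 = 273 (mod 361)
Final: r = 273 satisfies f(r) ≡ 0 mod 19^2.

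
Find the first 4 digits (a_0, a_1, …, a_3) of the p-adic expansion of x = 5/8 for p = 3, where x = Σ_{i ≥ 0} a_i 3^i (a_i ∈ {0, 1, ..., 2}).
(a_0, …, a_3) = (1, 1, 0, 1)

v_3(5/8) = 0 (numerator and denominator both coprime to 3), so x ∈ ℤ_3^×. Compute digits iteratively via a_i = x_i mod 3, x_{i+1} = (x_i − a_i)/3, with x_0 = x:
  x_0 = 5/8;  a_0 = 1;  x_1 = (x_0 − 1)/3 = -1/8
  x_1 = -1/8;  a_1 = 1;  x_2 = (x_1 − 1)/3 = -3/8
  x_2 = -3/8;  a_2 = 0;  x_3 = (x_2 − 0)/3 = -1/8
  x_3 = -1/8;  a_3 = 1;  x_4 = (x_3 − 1)/3 = -3/8
Digits: (1, 1, 0, 1).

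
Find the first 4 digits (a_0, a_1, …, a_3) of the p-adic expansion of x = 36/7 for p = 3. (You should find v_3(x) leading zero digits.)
(a_0, …, a_3) = (0, 0, 1, 2)

v_3(36/7) = 2, so a_0 = ... = a_1 = 0. Factor out: x = 3^2 · u with u = 4/7 a unit in ℤ_3. Expand u iteratively via a_{v+i} = u_i mod 3, u_{i+1} = (u_i − a_{v+i})/3:
  u_0 = 4/7;  a_2 = 1;  u_1 = (u_0 − 1)/3 = -1/7
  u_1 = -1/7;  a_3 = 2;  u_2 = (u_1 − 2)/3 = -5/7
Digits: (0, 0, 1, 2).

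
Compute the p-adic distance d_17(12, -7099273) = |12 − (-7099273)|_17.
d_17(12, -7099273) = 1/1419857

Step 1 — x − y = 12 − (-7099273) = 7099285. Step 2 — v_17(7099285) = 5 (factor: 7099285 = (17^5 · 5); the sign does not affect v_p). Step 3 — |x − y|_17 = 17^{-5} = 1/1419857.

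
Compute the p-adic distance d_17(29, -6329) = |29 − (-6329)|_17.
d_17(29, -6329) = 1/289

Step 1 — x − y = 29 − (-6329) = 6358. Step 2 — v_17(6358) = 2 (factor: 6358 = (17^2 · 22); the sign does not affect v_p). Step 3 — |x − y|_17 = 17^{-2} = 1/289.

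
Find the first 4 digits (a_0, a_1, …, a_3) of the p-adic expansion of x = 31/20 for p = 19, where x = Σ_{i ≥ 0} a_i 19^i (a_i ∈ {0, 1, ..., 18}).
(a_0, …, a_3) = (12, 8, 10, 8)

v_19(31/20) = 0 (numerator and denominator both coprime to 19), so x ∈ ℤ_19^×. Compute digits iteratively via a_i = x_i mod 19, x_{i+1} = (x_i − a_i)/19, with x_0 = x:
  x_0 = 31/20;  a_0 = 12;  x_1 = (x_0 − 12)/19 = -11/20
  x_1 = -11/20;  a_1 = 8;  x_2 = (x_1 − 8)/19 = -9/20
  x_2 = -9/20;  a_2 = 10;  x_3 = (x_2 − 10)/19 = -11/20
  x_3 = -11/20;  a_3 = 8;  x_4 = (x_3 − 8)/19 = -9/20
Digits: (12, 8, 10, 8).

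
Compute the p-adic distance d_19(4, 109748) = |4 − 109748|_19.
d_19(4, 109748) = 1/6859

Step 1 — x − y = 4 − 109748 = -109744. Step 2 — v_19(-109744) = 3 (factor: -109744 = −(19^3 · 16); the sign does not affect v_p). Step 3 — |x − y|_19 = 19^{-3} = 1/6859.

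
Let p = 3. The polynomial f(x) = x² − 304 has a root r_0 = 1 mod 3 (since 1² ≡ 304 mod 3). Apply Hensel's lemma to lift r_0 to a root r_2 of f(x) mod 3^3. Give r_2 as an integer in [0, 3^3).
r_2 = 13 (mod 27)

Hensel's recurrence: r_{i+1} = r_i − f(r_i)·(f′(r_i))^{-1} mod 3^{i+2}, with f′(x) = 2x. Iterate:
  r_0 = 1 (mod 3)
  r_1 = 4 (mod 9)
  r_2 = 13 (mod 27)
Final: r_2 = 13, and one checks f(r_2) ≡ 0 mod 3^3.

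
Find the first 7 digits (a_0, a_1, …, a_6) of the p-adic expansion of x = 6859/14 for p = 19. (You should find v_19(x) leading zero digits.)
(a_0, …, a_6) = (0, 0, 0, 15, 6, 1, 4)

v_19(6859/14) = 3, so a_0 = ... = a_2 = 0. Factor out: x = 19^3 · u with u = 1/14 a unit in ℤ_19. Expand u iteratively via a_{v+i} = u_i mod 19, u_{i+1} = (u_i − a_{v+i})/19:
  u_0 = 1/14;  a_3 = 15;  u_1 = (u_0 − 15)/19 = -11/14
  u_1 = -11/14;  a_4 = 6;  u_2 = (u_1 − 6)/19 = -5/14
  u_2 = -5/14;  a_5 = 1;  u_3 = (u_2 − 1)/19 = -1/14
  u_3 = -1/14;  a_6 = 4;  u_4 = (u_3 − 4)/19 = -3/14
Digits: (0, 0, 0, 15, 6, 1, 4).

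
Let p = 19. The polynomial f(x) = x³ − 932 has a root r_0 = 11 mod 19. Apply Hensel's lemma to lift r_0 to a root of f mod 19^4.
r_3 = 62445 (mod 130321)

Hensel: r_{i+1} = r_i − f(r_i)/f′(r_i) mod 19^{i+2}, where f′(x) = 3x². Iterate:
  r_0 = 11 (mod 19)
  r_1 = 353 (mod 361)
  r_2 = 714 (mod 6859)
  r_3 = 62445 (mod 130321)
Final: r = 62445 with f(r) ≡ 0 mod 19^4.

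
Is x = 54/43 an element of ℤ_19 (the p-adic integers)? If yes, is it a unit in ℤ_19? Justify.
x ∈ ℤ_19^× (unit); v_19(x) = 0

ℤ_19 = {x ∈ ℚ_19 : v_19(x) ≥ 0} and ℤ_19^× = {x ∈ ℤ_19 : v_19(x) = 0}. Here v_19(54/43) = v_19(num) − v_19(den) = 0; compare against these criteria.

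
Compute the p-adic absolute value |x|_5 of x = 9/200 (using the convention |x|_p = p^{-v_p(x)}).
|9/200|_5 = 25

Step 1 — compute v_5(x) by factoring powers of 5 out of the numerator and denominator: v_5(9/200) = -2. Step 2 — apply |x|_p = p^{-v_p(x)} = 5^{2} = 25.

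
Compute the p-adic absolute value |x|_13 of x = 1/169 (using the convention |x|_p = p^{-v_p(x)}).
|1/169|_13 = 169

Step 1 — compute v_13(x) by factoring powers of 13 out of the numerator and denominator: v_13(1/169) = -2. Step 2 — apply |x|_p = p^{-v_p(x)} = 13^{2} = 169.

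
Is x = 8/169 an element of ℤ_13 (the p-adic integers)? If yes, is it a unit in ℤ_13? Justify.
x ∉ ℤ_13 (v_13(x) = -2 < 0)

ℤ_13 = {x ∈ ℚ_13 : v_13(x) ≥ 0} and ℤ_13^× = {x ∈ ℤ_13 : v_13(x) = 0}. Here v_13(8/169) = v_13(num) − v_13(den) = -2; compare against these criteria.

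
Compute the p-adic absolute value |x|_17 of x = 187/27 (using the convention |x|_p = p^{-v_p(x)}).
|187/27|_17 = 1/17

Step 1 — compute v_17(x) by factoring powers of 17 out of the numerator and denominator: v_17(187/27) = 1. Step 2 — apply |x|_p = p^{-v_p(x)} = 17^{-1} = 1/17.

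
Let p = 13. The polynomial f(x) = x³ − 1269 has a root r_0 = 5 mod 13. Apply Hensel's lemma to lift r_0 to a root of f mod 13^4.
r_3 = 10327 (mod 28561)

Hensel: r_{i+1} = r_i − f(r_i)/f′(r_i) mod 13^{i+2}, where f′(x) = 3x². Iterate:
  r_0 = 5 (mod 13)
  r_1 = 18 (mod 169)
  r_2 = 1539 (mod 2197)
  r_3 = 10327 (mod 28561)
Final: r = 10327 with f(r) ≡ 0 mod 13^4.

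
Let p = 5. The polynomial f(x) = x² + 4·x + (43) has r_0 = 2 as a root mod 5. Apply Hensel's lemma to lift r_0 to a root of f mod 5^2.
r_1 = 17 (mod 25)

Hensel: r_{i+1} = r_i − f(r_i)·(f′(r_i))^{-1} mod 5^{i+2}, f′(x) = 2x + 4. Iterate:
  r_0 = 2 (mod 5)
  r_1 = 17 (mod 25)
Final: r = 17 satisfies f(r) ≡ 0 mod 5^2.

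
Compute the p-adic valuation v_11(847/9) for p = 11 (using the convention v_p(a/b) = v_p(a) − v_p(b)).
v_11(847/9) = 2

Factor powers of 11 from the numerator and denominator of the reduced fraction: 847 = 11^2 · 7 and 9 = 11^0 · 9. Apply v_p(a/b) = v_p(a) − v_p(b): v_11(847/9) = 2 − 0 = 2.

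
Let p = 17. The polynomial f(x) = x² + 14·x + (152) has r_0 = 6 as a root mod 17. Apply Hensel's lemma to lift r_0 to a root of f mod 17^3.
r_2 = 329 (mod 4913)

Hensel: r_{i+1} = r_i − f(r_i)·(f′(r_i))^{-1} mod 17^{i+2}, f′(x) = 2x + 14. Iterate:
  r_0 = 6 (mod 17)
  r_1 = 40 (mod 289)
  r_2 = 329 (mod 4913)
Final: r = 329 satisfies f(r) ≡ 0 mod 17^3.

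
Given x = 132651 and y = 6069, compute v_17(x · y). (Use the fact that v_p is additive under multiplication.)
v_17(805058919) = 5

v_p(x) = 3 (factor: 132651 = 17^3 · 27); v_p(y) = 2 (factor: 6069 = 17^2 · 21). Additivity: v_p(xy) = v_p(x) + v_p(y) = 3 + 2 = 5. (Direct check: xy = 805058919 = 17^5 · (567).)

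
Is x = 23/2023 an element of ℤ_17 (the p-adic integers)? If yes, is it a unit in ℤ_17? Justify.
x ∉ ℤ_17 (v_17(x) = -2 < 0)

ℤ_17 = {x ∈ ℚ_17 : v_17(x) ≥ 0} and ℤ_17^× = {x ∈ ℤ_17 : v_17(x) = 0}. Here v_17(23/2023) = v_17(num) − v_17(den) = -2; compare against these criteria.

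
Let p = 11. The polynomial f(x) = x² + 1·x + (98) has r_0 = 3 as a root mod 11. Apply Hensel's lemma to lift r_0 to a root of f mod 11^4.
r_3 = 4205 (mod 14641)

Hensel: r_{i+1} = r_i − f(r_i)·(f′(r_i))^{-1} mod 11^{i+2}, f′(x) = 2x + 1. Iterate:
  r_0 = 3 (mod 11)
  r_1 = 91 (mod 121)
  r_2 = 212 (mod 1331)
  r_3 = 4205 (mod 14641)
Final: r = 4205 satisfies f(r) ≡ 0 mod 11^4.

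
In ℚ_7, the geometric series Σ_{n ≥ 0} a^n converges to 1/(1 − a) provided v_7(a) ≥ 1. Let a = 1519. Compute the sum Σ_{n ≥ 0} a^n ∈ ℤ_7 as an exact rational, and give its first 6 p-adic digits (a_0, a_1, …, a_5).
Σ a^n = 1/(1 − a) = -1/1518;  first 6 digits = (1, 0, 3, 4, 2, 4)

v_7(a) = 2 ≥ 1, so the series converges in ℤ_7 to 1/(1 − a) = 1/(1 − 1519) = -1/1518. Expand this rational in ℤ_7: compute digits iteratively via d_i = x_i mod 7, x_{i+1} = (x_i − d_i)/7. The first 6 digits are (1, 0, 3, 4, 2, 4).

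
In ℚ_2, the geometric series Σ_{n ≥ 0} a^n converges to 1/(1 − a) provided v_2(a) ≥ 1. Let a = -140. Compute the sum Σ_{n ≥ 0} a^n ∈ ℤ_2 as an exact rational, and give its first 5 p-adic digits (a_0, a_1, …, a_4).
Σ a^n = 1/(1 − a) = 1/141;  first 5 digits = (1, 0, 1, 0, 0)

v_2(a) = 2 ≥ 1, so the series converges in ℤ_2 to 1/(1 − a) = 1/(1 − (-140)) = 1/141. Expand this rational in ℤ_2: compute digits iteratively via d_i = x_i mod 2, x_{i+1} = (x_i − d_i)/2. The first 5 digits are (1, 0, 1, 0, 0).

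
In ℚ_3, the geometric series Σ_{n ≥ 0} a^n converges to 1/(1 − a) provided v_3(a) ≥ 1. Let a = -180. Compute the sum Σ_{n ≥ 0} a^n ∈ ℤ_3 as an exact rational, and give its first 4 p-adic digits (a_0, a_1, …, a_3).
Σ a^n = 1/(1 − a) = 1/181;  first 4 digits = (1, 0, 1, 2)

v_3(a) = 2 ≥ 1, so the series converges in ℤ_3 to 1/(1 − a) = 1/(1 − (-180)) = 1/181. Expand this rational in ℤ_3: compute digits iteratively via d_i = x_i mod 3, x_{i+1} = (x_i − d_i)/3. The first 4 digits are (1, 0, 1, 2).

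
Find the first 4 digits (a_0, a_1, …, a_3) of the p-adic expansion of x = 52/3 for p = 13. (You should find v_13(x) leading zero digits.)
(a_0, …, a_3) = (0, 10, 8, 8)

v_13(52/3) = 1, so a_0 = ... = a_0 = 0. Factor out: x = 13^1 · u with u = 4/3 a unit in ℤ_13. Expand u iteratively via a_{v+i} = u_i mod 13, u_{i+1} = (u_i − a_{v+i})/13:
  u_0 = 4/3;  a_1 = 10;  u_1 = (u_0 − 10)/13 = -2/3
  u_1 = -2/3;  a_2 = 8;  u_2 = (u_1 − 8)/13 = -2/3
  u_2 = -2/3;  a_3 = 8;  u_3 = (u_2 − 8)/13 = -2/3
Digits: (0, 10, 8, 8).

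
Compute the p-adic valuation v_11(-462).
v_11(-462) = 1

v_11(n) is the largest exponent k such that 11^k divides n. Factor out: -462 = -11^1 · 42. (Sign doesn't affect v_p.) So v_11(-462) = 1.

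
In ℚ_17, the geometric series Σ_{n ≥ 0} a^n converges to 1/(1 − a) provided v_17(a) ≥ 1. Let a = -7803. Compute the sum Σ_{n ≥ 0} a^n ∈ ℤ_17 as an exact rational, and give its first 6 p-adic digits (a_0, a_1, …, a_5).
Σ a^n = 1/(1 − a) = 1/7804;  first 6 digits = (1, 0, 7, 15, 14, 8)

v_17(a) = 2 ≥ 1, so the series converges in ℤ_17 to 1/(1 − a) = 1/(1 − (-7803)) = 1/7804. Expand this rational in ℤ_17: compute digits iteratively via d_i = x_i mod 17, x_{i+1} = (x_i − d_i)/17. The first 6 digits are (1, 0, 7, 15, 14, 8).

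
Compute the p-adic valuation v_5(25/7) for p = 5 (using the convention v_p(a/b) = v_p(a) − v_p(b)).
v_5(25/7) = 2

Factor powers of 5 from the numerator and denominator of the reduced fraction: 25 = 5^2 · 1 and 7 = 5^0 · 7. Apply v_p(a/b) = v_p(a) − v_p(b): v_5(25/7) = 2 − 0 = 2.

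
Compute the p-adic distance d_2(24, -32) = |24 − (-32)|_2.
d_2(24, -32) = 1/8

Step 1 — x − y = 24 − (-32) = 56. Step 2 — v_2(56) = 3 (factor: 56 = (2^3 · 7); the sign does not affect v_p). Step 3 — |x − y|_2 = 2^{-3} = 1/8.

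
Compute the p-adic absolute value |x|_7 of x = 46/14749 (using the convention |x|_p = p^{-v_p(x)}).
|46/14749|_7 = 343

Step 1 — compute v_7(x) by factoring powers of 7 out of the numerator and denominator: v_7(46/14749) = -3. Step 2 — apply |x|_p = p^{-v_p(x)} = 7^{3} = 343.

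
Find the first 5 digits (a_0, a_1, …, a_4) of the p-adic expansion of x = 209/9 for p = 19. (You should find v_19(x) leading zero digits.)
(a_0, …, a_4) = (0, 16, 14, 14, 14)

v_19(209/9) = 1, so a_0 = ... = a_0 = 0. Factor out: x = 19^1 · u with u = 11/9 a unit in ℤ_19. Expand u iteratively via a_{v+i} = u_i mod 19, u_{i+1} = (u_i − a_{v+i})/19:
  u_0 = 11/9;  a_1 = 16;  u_1 = (u_0 − 16)/19 = -7/9
  u_1 = -7/9;  a_2 = 14;  u_2 = (u_1 − 14)/19 = -7/9
  u_2 = -7/9;  a_3 = 14;  u_3 = (u_2 − 14)/19 = -7/9
  u_3 = -7/9;  a_4 = 14;  u_4 = (u_3 − 14)/19 = -7/9
Digits: (0, 16, 14, 14, 14).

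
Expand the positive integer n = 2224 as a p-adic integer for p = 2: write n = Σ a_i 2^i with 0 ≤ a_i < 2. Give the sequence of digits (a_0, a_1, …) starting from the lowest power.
(a_0, a_1, …) = (0, 0, 0, 0, 1, 1, 0, 1, 0, 0, 0, 1)

Repeated division by 2 gives the digits low-to-high: 2224 = 1·2^4 + 1·2^5 + 1·2^7 + 1·2^11. Digit sequence: (0, 0, 0, 0, 1, 1, 0, 1, 0, 0, 0, 1).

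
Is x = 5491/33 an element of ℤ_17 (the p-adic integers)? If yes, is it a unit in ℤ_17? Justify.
x ∈ ℤ_17 but not a unit; v_17(x) = 2 > 0

ℤ_17 = {x ∈ ℚ_17 : v_17(x) ≥ 0} and ℤ_17^× = {x ∈ ℤ_17 : v_17(x) = 0}. Here v_17(5491/33) = v_17(num) − v_17(den) = 2; compare against these criteria.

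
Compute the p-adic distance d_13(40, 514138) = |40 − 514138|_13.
d_13(40, 514138) = 1/28561

Step 1 — x − y = 40 − 514138 = -514098. Step 2 — v_13(-514098) = 4 (factor: -514098 = −(13^4 · 18); the sign does not affect v_p). Step 3 — |x − y|_13 = 13^{-4} = 1/28561.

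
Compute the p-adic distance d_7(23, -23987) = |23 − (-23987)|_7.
d_7(23, -23987) = 1/2401

Step 1 — x − y = 23 − (-23987) = 24010. Step 2 — v_7(24010) = 4 (factor: 24010 = (7^4 · 10); the sign does not affect v_p). Step 3 — |x − y|_7 = 7^{-4} = 1/2401.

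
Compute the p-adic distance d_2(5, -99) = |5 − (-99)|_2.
d_2(5, -99) = 1/8

Step 1 — x − y = 5 − (-99) = 104. Step 2 — v_2(104) = 3 (factor: 104 = (2^3 · 13); the sign does not affect v_p). Step 3 — |x − y|_2 = 2^{-3} = 1/8.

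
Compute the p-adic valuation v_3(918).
v_3(918) = 3

v_3(n) is the largest exponent k such that 3^k divides n. Factor out: 918 = 3^3 · 34. (Sign doesn't affect v_p.) So v_3(918) = 3.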